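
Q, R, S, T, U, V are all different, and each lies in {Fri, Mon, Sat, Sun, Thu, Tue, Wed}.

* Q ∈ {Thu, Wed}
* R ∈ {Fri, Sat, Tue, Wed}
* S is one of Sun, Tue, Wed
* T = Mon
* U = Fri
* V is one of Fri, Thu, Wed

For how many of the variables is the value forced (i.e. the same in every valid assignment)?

T's domain is down to {Mon}, so T = Mon.
That leaves U = Fri. Remove Fri from R, V.
Q and V between them cover only {Thu, Wed} — a naked pair. Remove those values from R, S.
Determined: T=Mon, U=Fri. The other variables each still have more than one consistent value. That makes 2.

2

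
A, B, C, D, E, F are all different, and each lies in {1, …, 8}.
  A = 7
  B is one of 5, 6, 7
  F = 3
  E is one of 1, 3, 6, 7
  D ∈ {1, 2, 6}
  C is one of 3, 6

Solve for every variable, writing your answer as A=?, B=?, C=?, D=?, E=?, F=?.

A=7, B=5, C=6, D=2, E=1, F=3

A must be 7 (only option left). Eliminate 7 elsewhere: B, E.
F has just one choice, so F = 3. Remove 3 from C, E.
That leaves C = 6. Eliminate 6 elsewhere: B, D, E.
E's domain is down to {1}, so E = 1. Strike 1 from D.
B must be 5 (only option left).
That leaves D = 2.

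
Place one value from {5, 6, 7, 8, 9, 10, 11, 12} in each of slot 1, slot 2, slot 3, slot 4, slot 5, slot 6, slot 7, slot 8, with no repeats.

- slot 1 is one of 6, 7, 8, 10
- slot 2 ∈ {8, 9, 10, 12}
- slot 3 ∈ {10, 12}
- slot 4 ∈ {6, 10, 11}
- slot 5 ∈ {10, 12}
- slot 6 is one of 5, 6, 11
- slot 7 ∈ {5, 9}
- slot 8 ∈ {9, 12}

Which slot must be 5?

The 8 variables together cover exactly {5, 6, 7, 8, 9, 10, 11, 12} — 8 values for 8 variables — and 7 appears only in slot 1's list, so slot 1 = 7.
The 7 still-open variables together cover exactly {5, 6, 8, 9, 10, 11, 12} — 7 values for 7 variables — and 8 appears only in slot 2's list, so slot 2 = 8.
slot 3 and slot 5 share exactly the 2 values {10, 12}; by pigeonhole those values go to them, so strike 10, 12 from slot 4, slot 8.
slot 8's domain is down to {9}, so slot 8 = 9. Remove 9 from slot 7.
So 5 goes to slot 7.

slot 7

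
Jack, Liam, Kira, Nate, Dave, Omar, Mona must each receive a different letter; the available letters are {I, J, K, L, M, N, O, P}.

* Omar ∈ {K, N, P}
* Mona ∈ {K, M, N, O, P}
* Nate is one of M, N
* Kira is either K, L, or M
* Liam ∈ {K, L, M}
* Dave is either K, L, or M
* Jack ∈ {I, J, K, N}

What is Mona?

O

The 3 variables Liam, Kira, Dave are confined to {K, L, M}, which locks those values in; drop them from Jack, Nate, Omar, Mona.
Nate has just one choice, so Nate = N. Remove N from Jack, Omar, Mona.
Omar has just one choice, so Omar = P. Eliminate P elsewhere: Mona.
So Mona = O.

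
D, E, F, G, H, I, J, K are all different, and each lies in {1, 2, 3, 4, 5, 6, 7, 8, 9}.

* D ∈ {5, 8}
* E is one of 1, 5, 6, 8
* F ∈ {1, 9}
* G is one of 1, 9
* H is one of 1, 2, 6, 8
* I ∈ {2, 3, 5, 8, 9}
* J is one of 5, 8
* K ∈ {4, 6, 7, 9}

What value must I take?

The 2 variables D and J are confined to {5, 8}, which locks those values in; drop them from E, H, I.
The 2 variables F and G are confined to {1, 9}, which locks those values in; drop them from E, H, I, K.
E has just one choice, so E = 6. Remove 6 from H, K.
H's domain is down to {2}, so H = 2. Remove 2 from I.
So I = 3.

3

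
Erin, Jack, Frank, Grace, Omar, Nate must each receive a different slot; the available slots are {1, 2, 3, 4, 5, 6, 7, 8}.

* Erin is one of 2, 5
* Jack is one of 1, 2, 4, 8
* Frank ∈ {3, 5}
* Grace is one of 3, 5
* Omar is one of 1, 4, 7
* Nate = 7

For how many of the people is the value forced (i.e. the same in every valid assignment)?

2

Nate's domain is down to {7}, so Nate = 7. Eliminate 7 elsewhere: Omar.
Frank and Grace share exactly the 2 values {3, 5}; by pigeonhole those values go to them, so strike 3, 5 from Erin.
Erin's domain is down to {2}, so Erin = 2. So Jack can't be 2.
Determined: Erin=2, Nate=7. The other people each still have more than one consistent value. That makes 2.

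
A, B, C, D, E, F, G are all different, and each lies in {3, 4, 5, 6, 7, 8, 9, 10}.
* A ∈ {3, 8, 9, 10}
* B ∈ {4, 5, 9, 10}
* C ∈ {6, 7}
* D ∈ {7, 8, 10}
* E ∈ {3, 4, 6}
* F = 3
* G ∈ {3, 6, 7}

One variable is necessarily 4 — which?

E

F must be 3 (only option left). So A, E, G can't be 3.
The 2 variables C and G are confined to {6, 7}, which locks those values in; drop them from D, E.
So 4 goes to E.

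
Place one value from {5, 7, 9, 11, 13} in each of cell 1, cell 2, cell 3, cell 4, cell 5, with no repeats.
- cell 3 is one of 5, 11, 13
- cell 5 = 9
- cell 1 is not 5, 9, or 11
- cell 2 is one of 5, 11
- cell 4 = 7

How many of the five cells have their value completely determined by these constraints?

3

cell 4 must be 7 (only option left). Strike 7 from cell 1.
cell 5 has just one choice, so cell 5 = 9.
cell 1's domain is down to {13}, so cell 1 = 13. Strike 13 from cell 3.
Determined: cell 1=13, cell 4=7, cell 5=9. The other cells each still have more than one consistent value. That makes 3.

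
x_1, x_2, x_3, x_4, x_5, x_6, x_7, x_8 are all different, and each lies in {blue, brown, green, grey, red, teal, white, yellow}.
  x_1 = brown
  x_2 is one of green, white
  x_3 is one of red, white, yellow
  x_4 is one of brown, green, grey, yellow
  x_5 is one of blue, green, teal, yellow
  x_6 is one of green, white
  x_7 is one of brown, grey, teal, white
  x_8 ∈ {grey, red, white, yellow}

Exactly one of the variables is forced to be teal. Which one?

x_1 must be brown (only option left). Remove brown from x_4, x_7.
The 7 still-open variables together cover exactly {blue, green, grey, red, teal, white, yellow} — 7 values for 7 variables — and blue appears only in x_5's list, so x_5 = blue.
The 6 still-open variables together cover exactly {green, grey, red, teal, white, yellow} — 6 values for 6 variables — and teal appears only in x_7's list, so x_7 = teal.

x_7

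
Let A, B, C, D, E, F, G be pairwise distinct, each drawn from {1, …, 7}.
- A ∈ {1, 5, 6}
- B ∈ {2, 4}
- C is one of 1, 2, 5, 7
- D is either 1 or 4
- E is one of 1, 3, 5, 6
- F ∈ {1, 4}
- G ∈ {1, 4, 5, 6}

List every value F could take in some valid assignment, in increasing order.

The 7 variables together cover exactly {1, 2, 3, 4, 5, 6, 7} — 7 values for 7 variables — and 3 appears only in E's list, so E = 3.
Among the 6 still-open variables, 7 fits only C (and all 6 values in {1, 2, 4, 5, 6, 7} must be used), so C = 7.
Among the 5 still-open variables, 2 fits only B (and all 5 values in {1, 2, 4, 5, 6} must be used), so B = 2.
D and F share exactly the 2 values {1, 4}; by pigeonhole those values go to them, so strike 1, 4 from A, G.
No further eliminations apply; F can still be any of 1, 4.

1, 4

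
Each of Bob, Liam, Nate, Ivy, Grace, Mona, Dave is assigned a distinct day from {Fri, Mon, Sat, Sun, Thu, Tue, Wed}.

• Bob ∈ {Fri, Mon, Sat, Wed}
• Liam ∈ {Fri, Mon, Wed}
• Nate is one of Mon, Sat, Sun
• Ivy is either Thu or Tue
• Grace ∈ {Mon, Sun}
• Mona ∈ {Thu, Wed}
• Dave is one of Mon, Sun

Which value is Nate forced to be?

Among the 7 variables, Tue fits only Ivy (and all 7 values in {Fri, Mon, Sat, Sun, Thu, Tue, Wed} must be used), so Ivy = Tue.
The 6 still-open variables together cover exactly {Fri, Mon, Sat, Sun, Thu, Wed} — 6 values for 6 variables — and Thu appears only in Mona's list, so Mona = Thu.
The 2 variables Grace and Dave are confined to {Mon, Sun}, which locks those values in; drop them from Bob, Liam, Nate.
So Nate = Sat.

Sat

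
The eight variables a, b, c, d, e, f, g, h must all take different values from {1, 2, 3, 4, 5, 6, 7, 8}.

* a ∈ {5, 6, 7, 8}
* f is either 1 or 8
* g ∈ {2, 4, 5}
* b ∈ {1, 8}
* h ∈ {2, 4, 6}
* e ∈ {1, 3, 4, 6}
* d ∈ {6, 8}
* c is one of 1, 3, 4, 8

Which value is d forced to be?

6

Among the 8 variables, 7 fits only a (and all 8 values in {1, 2, 3, 4, 5, 6, 7, 8} must be used), so a = 7.
The 7 still-open variables draw from only 7 values {1, 2, 3, 4, 5, 6, 8}, so each is used; only g can be 5, hence g = 5.
Among the 6 still-open variables, 2 fits only h (and all 6 values in {1, 2, 3, 4, 6, 8} must be used), so h = 2.
b and f share exactly the 2 values {1, 8}; by pigeonhole those values go to them, so strike 1, 8 from c, d, e.
So d = 6.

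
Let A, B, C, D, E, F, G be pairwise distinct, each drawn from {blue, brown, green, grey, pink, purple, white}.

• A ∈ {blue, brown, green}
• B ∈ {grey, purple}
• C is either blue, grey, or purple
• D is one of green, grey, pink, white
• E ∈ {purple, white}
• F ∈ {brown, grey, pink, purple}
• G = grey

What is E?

G has just one choice, so G = grey. So B, C, D, F can't be grey.
B's domain is down to {purple}, so B = purple. So C, E, F can't be purple.
So E = white.

white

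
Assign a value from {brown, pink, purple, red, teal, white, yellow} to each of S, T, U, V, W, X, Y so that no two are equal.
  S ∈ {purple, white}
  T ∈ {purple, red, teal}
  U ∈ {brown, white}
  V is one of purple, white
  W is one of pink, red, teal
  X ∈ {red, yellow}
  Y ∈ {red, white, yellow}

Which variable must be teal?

The 7 variables draw from only 7 values {brown, pink, purple, red, teal, white, yellow}, so each is used; only U can be brown, hence U = brown.
Among the 6 still-open variables, pink fits only W (and all 6 values in {pink, purple, red, teal, white, yellow} must be used), so W = pink.
Among the 5 still-open variables, teal fits only T (and all 5 values in {purple, red, teal, white, yellow} must be used), so T = teal.

T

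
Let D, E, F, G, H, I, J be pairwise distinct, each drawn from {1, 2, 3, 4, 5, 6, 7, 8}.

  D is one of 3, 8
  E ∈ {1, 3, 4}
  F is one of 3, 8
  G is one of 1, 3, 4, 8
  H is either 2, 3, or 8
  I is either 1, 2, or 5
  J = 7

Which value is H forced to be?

J has just one choice, so J = 7.
The 6 still-open variables draw from only 6 values {1, 2, 3, 4, 5, 8}, so each is used; only I can be 5, hence I = 5.
The 5 still-open variables draw from only 5 values {1, 2, 3, 4, 8}, so each is used; only H can be 2, hence H = 2.

2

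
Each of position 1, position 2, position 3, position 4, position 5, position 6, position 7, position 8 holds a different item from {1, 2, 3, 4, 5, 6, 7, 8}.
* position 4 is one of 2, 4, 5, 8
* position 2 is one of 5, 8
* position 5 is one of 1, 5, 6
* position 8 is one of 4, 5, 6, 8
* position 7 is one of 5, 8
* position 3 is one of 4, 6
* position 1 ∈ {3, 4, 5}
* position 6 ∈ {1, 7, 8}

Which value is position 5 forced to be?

The 8 variables draw from only 8 values {1, 2, 3, 4, 5, 6, 7, 8}, so each is used; only position 4 can be 2, hence position 4 = 2.
The 7 still-open variables draw from only 7 values {1, 3, 4, 5, 6, 7, 8}, so each is used; only position 1 can be 3, hence position 1 = 3.
The 6 still-open variables draw from only 6 values {1, 4, 5, 6, 7, 8}, so each is used; only position 6 can be 7, hence position 6 = 7.
The 5 still-open variables together cover exactly {1, 4, 5, 6, 8} — 5 values for 5 variables — and 1 appears only in position 5's list, so position 5 = 1.

1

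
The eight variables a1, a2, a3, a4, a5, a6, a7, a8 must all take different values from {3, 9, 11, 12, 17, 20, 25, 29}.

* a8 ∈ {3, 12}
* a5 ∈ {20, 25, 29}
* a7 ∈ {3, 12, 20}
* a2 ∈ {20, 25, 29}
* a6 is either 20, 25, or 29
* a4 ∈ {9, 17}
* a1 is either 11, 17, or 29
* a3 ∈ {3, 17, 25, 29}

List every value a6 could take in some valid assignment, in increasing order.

20, 25, 29

Among the 8 variables, 9 fits only a4 (and all 8 values in {3, 9, 11, 12, 17, 20, 25, 29} must be used), so a4 = 9.
The 7 still-open variables together cover exactly {3, 11, 12, 17, 20, 25, 29} — 7 values for 7 variables — and 11 appears only in a1's list, so a1 = 11.
The 6 still-open variables together cover exactly {3, 12, 17, 20, 25, 29} — 6 values for 6 variables — and 17 appears only in a3's list, so a3 = 17.
a2, a5, a6 between them cover only {20, 25, 29} — a naked triple. Remove those values from a7.
No further eliminations apply; a6 can still be any of 20, 25, 29.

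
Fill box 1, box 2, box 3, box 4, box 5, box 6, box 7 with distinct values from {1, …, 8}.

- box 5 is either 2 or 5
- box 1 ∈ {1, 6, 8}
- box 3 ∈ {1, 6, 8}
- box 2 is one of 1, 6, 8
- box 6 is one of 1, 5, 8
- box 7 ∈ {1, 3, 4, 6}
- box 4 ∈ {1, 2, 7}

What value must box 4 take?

7

The 3 variables box 1, box 2, box 3 are confined to {1, 6, 8}, which locks those values in; drop them from box 4, box 6, box 7.
box 6's domain is down to {5}, so box 6 = 5. Remove 5 from box 5.
box 5's domain is down to {2}, so box 5 = 2. Strike 2 from box 4.
So box 4 = 7.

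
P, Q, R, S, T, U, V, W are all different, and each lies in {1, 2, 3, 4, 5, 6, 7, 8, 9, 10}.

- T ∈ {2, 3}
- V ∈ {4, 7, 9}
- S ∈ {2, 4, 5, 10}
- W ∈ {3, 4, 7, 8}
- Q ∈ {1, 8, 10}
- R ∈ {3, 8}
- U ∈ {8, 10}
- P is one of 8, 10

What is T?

P and U between them cover only {8, 10} — a naked pair. Remove those values from Q, R, S, W.
Q has just one choice, so Q = 1.
That leaves R = 3. So T, W can't be 3.
So T = 2.

2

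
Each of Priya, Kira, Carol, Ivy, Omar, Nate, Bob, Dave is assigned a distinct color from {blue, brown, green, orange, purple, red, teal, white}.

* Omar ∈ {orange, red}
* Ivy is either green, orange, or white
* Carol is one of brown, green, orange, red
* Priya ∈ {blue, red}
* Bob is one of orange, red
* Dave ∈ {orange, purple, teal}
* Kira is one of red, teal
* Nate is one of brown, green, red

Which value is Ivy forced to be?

white

Among the 8 variables, blue fits only Priya (and all 8 values in {blue, brown, green, orange, purple, red, teal, white} must be used), so Priya = blue.
The 7 still-open variables together cover exactly {brown, green, orange, purple, red, teal, white} — 7 values for 7 variables — and purple appears only in Dave's list, so Dave = purple.
Among the 6 still-open variables, teal fits only Kira (and all 6 values in {brown, green, orange, red, teal, white} must be used), so Kira = teal.
The 5 still-open variables together cover exactly {brown, green, orange, red, white} — 5 values for 5 variables — and white appears only in Ivy's list, so Ivy = white.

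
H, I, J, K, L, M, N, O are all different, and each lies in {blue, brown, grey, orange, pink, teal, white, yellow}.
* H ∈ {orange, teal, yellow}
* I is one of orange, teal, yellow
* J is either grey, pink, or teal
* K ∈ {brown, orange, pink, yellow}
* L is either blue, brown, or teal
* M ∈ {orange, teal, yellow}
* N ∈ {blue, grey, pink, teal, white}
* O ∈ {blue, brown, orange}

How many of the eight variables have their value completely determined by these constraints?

Among the 8 variables, white fits only N (and all 8 values in {blue, brown, grey, orange, pink, teal, white, yellow} must be used), so N = white.
Among the 7 still-open variables, grey fits only J (and all 7 values in {blue, brown, grey, orange, pink, teal, yellow} must be used), so J = grey.
The 6 still-open variables draw from only 6 values {blue, brown, orange, pink, teal, yellow}, so each is used; only K can be pink, hence K = pink.
H, I, M between them cover only {orange, teal, yellow} — a naked triple. Remove those values from L, O.
Determined: J=grey, K=pink, N=white. The other variables each still have more than one consistent value. That makes 3.

3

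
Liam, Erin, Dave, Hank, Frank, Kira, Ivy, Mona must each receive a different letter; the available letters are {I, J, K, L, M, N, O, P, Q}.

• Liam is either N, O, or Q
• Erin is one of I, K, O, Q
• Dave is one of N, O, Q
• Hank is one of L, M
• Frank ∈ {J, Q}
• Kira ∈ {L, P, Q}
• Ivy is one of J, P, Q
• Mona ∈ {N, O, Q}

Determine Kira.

L

The 3 variables Liam, Dave, Mona are confined to {N, O, Q}, which locks those values in; drop them from Erin, Frank, Kira, Ivy.
That leaves Frank = J. Strike J from Ivy.
That leaves Ivy = P. Remove P from Kira.
So Kira = L.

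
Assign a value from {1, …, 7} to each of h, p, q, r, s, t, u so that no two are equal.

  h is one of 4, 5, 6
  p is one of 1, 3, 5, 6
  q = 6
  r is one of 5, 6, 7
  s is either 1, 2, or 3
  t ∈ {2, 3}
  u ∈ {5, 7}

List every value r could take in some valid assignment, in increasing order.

5, 7

q has just one choice, so q = 6. So h, p, r can't be 6.
Among the 6 still-open variables, 4 fits only h (and all 6 values in {1, 2, 3, 4, 5, 7} must be used), so h = 4.
The 2 variables r and u are confined to {5, 7}, which locks those values in; drop them from p.
No further eliminations apply; r can still be any of 5, 7.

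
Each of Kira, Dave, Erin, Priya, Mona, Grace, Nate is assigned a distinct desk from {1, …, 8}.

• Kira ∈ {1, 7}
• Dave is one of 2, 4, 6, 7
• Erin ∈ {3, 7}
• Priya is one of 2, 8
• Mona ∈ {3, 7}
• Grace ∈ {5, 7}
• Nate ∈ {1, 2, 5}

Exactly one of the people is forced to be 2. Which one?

Nate

Erin and Mona share exactly the 2 values {3, 7}; by pigeonhole those values go to them, so strike 3, 7 from Kira, Dave, Grace.
Kira's domain is down to {1}, so Kira = 1. Eliminate 1 elsewhere: Nate.
Grace's domain is down to {5}, so Grace = 5. Strike 5 from Nate.
So 2 goes to Nate.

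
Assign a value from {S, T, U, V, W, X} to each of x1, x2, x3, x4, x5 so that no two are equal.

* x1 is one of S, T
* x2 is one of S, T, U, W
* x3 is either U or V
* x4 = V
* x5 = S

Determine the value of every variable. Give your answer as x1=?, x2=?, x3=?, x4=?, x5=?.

x1=T, x2=W, x3=U, x4=V, x5=S

x4 must be V (only option left). Strike V from x3.
That leaves x5 = S. Remove S from x1, x2.
x1's domain is down to {T}, so x1 = T. Strike T from x2.
x3 must be U (only option left). Remove U from x2.
That leaves x2 = W.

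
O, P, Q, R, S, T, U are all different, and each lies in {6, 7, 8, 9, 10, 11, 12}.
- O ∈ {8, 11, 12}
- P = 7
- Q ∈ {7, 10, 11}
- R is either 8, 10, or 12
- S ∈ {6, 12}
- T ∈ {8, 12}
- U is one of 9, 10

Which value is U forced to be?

P must be 7 (only option left). Remove 7 from Q.
The 6 still-open variables draw from only 6 values {6, 8, 9, 10, 11, 12}, so each is used; only S can be 6, hence S = 6.
The 5 still-open variables together cover exactly {8, 9, 10, 11, 12} — 5 values for 5 variables — and 9 appears only in U's list, so U = 9.

9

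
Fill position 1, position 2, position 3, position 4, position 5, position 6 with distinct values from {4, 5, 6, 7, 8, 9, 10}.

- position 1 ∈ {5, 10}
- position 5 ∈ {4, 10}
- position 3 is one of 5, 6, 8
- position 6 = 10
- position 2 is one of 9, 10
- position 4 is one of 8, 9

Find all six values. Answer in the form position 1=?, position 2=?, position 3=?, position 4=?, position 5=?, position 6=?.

position 6 has just one choice, so position 6 = 10. Strike 10 from position 1, position 2, position 5.
position 1's domain is down to {5}, so position 1 = 5. So position 3 can't be 5.
position 2 has just one choice, so position 2 = 9. So position 4 can't be 9.
position 4 must be 8 (only option left). So position 3 can't be 8.
That leaves position 5 = 4.
position 3 has just one choice, so position 3 = 6.

position 1=5, position 2=9, position 3=6, position 4=8, position 5=4, position 6=10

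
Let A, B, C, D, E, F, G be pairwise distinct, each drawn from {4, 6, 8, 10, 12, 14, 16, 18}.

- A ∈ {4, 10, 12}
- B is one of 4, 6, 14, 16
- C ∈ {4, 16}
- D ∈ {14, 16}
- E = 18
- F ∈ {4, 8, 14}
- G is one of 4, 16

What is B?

E must be 18 (only option left).
The 2 variables C and G are confined to {4, 16}, which locks those values in; drop them from A, B, D, F.
That leaves D = 14. So B, F can't be 14.
So B = 6.

6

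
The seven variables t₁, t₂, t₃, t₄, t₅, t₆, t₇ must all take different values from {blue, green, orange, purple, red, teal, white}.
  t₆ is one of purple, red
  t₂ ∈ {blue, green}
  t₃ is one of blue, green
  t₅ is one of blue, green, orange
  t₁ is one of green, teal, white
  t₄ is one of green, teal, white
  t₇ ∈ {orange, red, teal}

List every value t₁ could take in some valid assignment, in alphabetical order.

The 7 variables draw from only 7 values {blue, green, orange, purple, red, teal, white}, so each is used; only t₆ can be purple, hence t₆ = purple.
Among the 6 still-open variables, red fits only t₇ (and all 6 values in {blue, green, orange, red, teal, white} must be used), so t₇ = red.
Among the 5 still-open variables, orange fits only t₅ (and all 5 values in {blue, green, orange, teal, white} must be used), so t₅ = orange.
t₂ and t₃ share exactly the 2 values {blue, green}; by pigeonhole those values go to them, so strike blue, green from t₁, t₄.
No further eliminations apply; t₁ can still be any of teal, white.

teal, white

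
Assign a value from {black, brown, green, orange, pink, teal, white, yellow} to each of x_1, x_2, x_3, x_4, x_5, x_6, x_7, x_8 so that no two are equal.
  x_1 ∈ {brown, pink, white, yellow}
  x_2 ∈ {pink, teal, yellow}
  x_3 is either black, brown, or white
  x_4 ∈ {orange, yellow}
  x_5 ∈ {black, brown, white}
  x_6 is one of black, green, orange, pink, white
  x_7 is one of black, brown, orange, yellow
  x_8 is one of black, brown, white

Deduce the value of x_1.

pink

The 8 variables draw from only 8 values {black, brown, green, orange, pink, teal, white, yellow}, so each is used; only x_6 can be green, hence x_6 = green.
The 7 still-open variables together cover exactly {black, brown, orange, pink, teal, white, yellow} — 7 values for 7 variables — and teal appears only in x_2's list, so x_2 = teal.
Among the 6 still-open variables, pink fits only x_1 (and all 6 values in {black, brown, orange, pink, white, yellow} must be used), so x_1 = pink.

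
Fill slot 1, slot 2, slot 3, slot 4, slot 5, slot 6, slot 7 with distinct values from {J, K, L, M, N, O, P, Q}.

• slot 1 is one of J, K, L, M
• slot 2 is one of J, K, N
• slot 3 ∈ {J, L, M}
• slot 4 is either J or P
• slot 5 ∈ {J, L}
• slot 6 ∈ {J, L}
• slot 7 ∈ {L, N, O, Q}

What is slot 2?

N

The 2 variables slot 5 and slot 6 are confined to {J, L}, which locks those values in; drop them from slot 1, slot 2, slot 3, slot 4, slot 7.
slot 3 has just one choice, so slot 3 = M. So slot 1 can't be M.
That leaves slot 4 = P.
That leaves slot 1 = K. Eliminate K elsewhere: slot 2.
So slot 2 = N.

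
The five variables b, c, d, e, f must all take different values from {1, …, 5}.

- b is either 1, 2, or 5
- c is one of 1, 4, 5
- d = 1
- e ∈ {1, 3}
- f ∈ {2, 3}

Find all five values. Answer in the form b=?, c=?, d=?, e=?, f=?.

d has just one choice, so d = 1. Eliminate 1 elsewhere: b, c, e.
e has just one choice, so e = 3. Remove 3 from f.
That leaves f = 2. So b can't be 2.
That leaves b = 5. Strike 5 from c.
c must be 4 (only option left).

b=5, c=4, d=1, e=3, f=2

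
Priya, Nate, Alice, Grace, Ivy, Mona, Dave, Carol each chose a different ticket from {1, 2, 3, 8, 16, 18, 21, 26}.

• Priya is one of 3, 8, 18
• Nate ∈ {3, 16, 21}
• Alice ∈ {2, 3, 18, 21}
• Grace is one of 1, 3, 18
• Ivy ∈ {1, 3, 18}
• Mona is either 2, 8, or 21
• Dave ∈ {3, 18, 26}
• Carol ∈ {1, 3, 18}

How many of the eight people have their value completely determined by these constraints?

The 8 variables draw from only 8 values {1, 2, 3, 8, 16, 18, 21, 26}, so each is used; only Nate can be 16, hence Nate = 16.
The 7 still-open variables draw from only 7 values {1, 2, 3, 8, 18, 21, 26}, so each is used; only Dave can be 26, hence Dave = 26.
Grace, Ivy, Carol share exactly the 3 values {1, 3, 18}; by pigeonhole those values go to them, so strike 1, 3, 18 from Priya, Alice.
Priya has just one choice, so Priya = 8. Strike 8 from Mona.
Determined: Priya=8, Nate=16, Dave=26. The other people each still have more than one consistent value. That makes 3.

3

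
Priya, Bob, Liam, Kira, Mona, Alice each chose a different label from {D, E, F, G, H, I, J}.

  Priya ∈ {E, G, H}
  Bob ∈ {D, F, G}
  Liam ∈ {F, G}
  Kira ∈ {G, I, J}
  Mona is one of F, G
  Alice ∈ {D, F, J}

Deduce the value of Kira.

Liam and Mona share exactly the 2 values {F, G}; by pigeonhole those values go to them, so strike F, G from Priya, Bob, Kira, Alice.
That leaves Bob = D. Strike D from Alice.
That leaves Alice = J. So Kira can't be J.
So Kira = I.

I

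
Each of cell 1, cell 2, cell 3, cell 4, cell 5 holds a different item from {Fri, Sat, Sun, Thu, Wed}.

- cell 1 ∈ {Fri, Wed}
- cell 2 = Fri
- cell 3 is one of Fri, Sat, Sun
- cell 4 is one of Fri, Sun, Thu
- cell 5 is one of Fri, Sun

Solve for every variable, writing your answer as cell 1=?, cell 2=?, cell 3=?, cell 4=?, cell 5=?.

cell 1=Wed, cell 2=Fri, cell 3=Sat, cell 4=Thu, cell 5=Sun

cell 2's domain is down to {Fri}, so cell 2 = Fri. Remove Fri from cell 1, cell 3, cell 4, cell 5.
That leaves cell 5 = Sun. Eliminate Sun elsewhere: cell 3, cell 4.
cell 1 must be Wed (only option left).
cell 3 has just one choice, so cell 3 = Sat.
cell 4's domain is down to {Thu}, so cell 4 = Thu.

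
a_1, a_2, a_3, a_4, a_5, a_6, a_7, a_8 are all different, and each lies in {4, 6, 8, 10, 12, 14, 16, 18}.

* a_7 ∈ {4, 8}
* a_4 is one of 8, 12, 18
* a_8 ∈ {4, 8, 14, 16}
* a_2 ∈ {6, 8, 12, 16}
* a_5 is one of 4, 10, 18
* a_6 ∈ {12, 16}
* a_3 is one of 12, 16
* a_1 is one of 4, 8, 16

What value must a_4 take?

The 8 variables draw from only 8 values {4, 6, 8, 10, 12, 14, 16, 18}, so each is used; only a_2 can be 6, hence a_2 = 6.
The 7 still-open variables together cover exactly {4, 8, 10, 12, 14, 16, 18} — 7 values for 7 variables — and 10 appears only in a_5's list, so a_5 = 10.
The 6 still-open variables draw from only 6 values {4, 8, 12, 14, 16, 18}, so each is used; only a_8 can be 14, hence a_8 = 14.
The 5 still-open variables draw from only 5 values {4, 8, 12, 16, 18}, so each is used; only a_4 can be 18, hence a_4 = 18.

18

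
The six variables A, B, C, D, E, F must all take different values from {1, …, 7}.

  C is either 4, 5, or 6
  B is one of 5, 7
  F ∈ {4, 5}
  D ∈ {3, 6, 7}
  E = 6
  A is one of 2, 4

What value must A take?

E has just one choice, so E = 6. Strike 6 from C, D.
The 5 still-open variables together cover exactly {2, 3, 4, 5, 7} — 5 values for 5 variables — and 2 appears only in A's list, so A = 2.

2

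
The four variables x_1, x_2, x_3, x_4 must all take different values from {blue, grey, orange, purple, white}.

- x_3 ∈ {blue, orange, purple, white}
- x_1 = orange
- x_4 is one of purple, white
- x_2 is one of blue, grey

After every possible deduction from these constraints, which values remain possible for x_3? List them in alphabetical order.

blue, purple, white

x_1 must be orange (only option left). Remove orange from x_3.
No further eliminations apply; x_3 can still be any of blue, purple, white.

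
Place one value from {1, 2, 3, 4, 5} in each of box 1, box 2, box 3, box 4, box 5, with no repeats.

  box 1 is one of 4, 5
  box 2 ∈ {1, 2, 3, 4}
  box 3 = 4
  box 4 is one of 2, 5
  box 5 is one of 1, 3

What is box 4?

2

box 3 must be 4 (only option left). Strike 4 from box 1, box 2.
box 1 must be 5 (only option left). Remove 5 from box 4.
So box 4 = 2.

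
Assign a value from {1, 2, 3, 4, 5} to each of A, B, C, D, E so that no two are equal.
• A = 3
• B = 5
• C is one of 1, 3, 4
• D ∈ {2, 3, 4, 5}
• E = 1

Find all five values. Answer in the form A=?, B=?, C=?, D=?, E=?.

A has just one choice, so A = 3. So C, D can't be 3.
B has just one choice, so B = 5. Strike 5 from D.
E's domain is down to {1}, so E = 1. Eliminate 1 elsewhere: C.
C must be 4 (only option left). Eliminate 4 elsewhere: D.
D has just one choice, so D = 2.

A=3, B=5, C=4, D=2, E=1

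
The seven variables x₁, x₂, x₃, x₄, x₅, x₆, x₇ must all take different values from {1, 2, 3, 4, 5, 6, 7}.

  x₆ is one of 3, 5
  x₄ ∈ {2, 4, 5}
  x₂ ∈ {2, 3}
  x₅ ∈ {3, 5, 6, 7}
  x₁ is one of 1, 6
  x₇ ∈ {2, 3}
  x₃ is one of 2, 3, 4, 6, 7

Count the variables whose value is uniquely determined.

Among the 7 variables, 1 fits only x₁ (and all 7 values in {1, 2, 3, 4, 5, 6, 7} must be used), so x₁ = 1.
x₂ and x₇ between them cover only {2, 3} — a naked pair. Remove those values from x₃, x₄, x₅, x₆.
x₆ has just one choice, so x₆ = 5. So x₄, x₅ can't be 5.
x₄'s domain is down to {4}, so x₄ = 4. Eliminate 4 elsewhere: x₃.
Determined: x₁=1, x₄=4, x₆=5. The other variables each still have more than one consistent value. That makes 3.

3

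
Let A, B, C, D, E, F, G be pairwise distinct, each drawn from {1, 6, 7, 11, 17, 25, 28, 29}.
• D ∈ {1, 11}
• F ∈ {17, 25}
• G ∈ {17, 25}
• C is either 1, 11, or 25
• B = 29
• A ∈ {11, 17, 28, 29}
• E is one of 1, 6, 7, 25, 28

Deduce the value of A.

28

B's domain is down to {29}, so B = 29. Strike 29 from A.
The 2 variables F and G are confined to {17, 25}, which locks those values in; drop them from A, C, E.
C and D between them cover only {1, 11} — a naked pair. Remove those values from A, E.
So A = 28.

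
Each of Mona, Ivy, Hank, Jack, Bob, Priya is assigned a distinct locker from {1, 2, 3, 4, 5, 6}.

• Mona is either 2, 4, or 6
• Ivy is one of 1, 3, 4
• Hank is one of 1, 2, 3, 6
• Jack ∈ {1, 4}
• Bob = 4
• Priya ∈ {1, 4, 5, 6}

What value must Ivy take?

3

Bob's domain is down to {4}, so Bob = 4. Remove 4 from Mona, Ivy, Jack, Priya.
Jack's domain is down to {1}, so Jack = 1. So Ivy, Hank, Priya can't be 1.
So Ivy = 3.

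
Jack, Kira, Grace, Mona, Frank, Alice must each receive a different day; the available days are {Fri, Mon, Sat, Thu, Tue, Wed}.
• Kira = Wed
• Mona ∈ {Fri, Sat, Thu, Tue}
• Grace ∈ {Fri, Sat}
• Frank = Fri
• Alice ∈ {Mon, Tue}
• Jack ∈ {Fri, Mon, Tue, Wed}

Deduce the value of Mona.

Kira must be Wed (only option left). Eliminate Wed elsewhere: Jack.
Frank has just one choice, so Frank = Fri. Remove Fri from Jack, Grace, Mona.
That leaves Grace = Sat. Eliminate Sat elsewhere: Mona.
The 3 still-open variables together cover exactly {Mon, Thu, Tue} — 3 values for 3 variables — and Thu appears only in Mona's list, so Mona = Thu.

Thu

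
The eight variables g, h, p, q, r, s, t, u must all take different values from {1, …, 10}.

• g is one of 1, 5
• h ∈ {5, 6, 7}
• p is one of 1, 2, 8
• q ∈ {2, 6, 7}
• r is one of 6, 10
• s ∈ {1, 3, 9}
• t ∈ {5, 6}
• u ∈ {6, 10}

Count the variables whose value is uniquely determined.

The 2 variables r and u are confined to {6, 10}, which locks those values in; drop them from h, q, t.
That leaves t = 5. Remove 5 from g, h.
g has just one choice, so g = 1. Strike 1 from p, s.
h has just one choice, so h = 7. Strike 7 from q.
That leaves q = 2. So p can't be 2.
p must be 8 (only option left).
Determined: g=1, h=7, p=8, q=2, t=5. The other variables each still have more than one consistent value. That makes 5.

5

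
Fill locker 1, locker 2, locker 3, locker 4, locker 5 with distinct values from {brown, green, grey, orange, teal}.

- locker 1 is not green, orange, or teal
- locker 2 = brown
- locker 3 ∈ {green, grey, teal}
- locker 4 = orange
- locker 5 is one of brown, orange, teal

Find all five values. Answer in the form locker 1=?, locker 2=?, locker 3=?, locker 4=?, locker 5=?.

locker 2's domain is down to {brown}, so locker 2 = brown. Remove brown from locker 1, locker 5.
That leaves locker 4 = orange. So locker 5 can't be orange.
That leaves locker 5 = teal. So locker 3 can't be teal.
locker 1 must be grey (only option left). Eliminate grey elsewhere: locker 3.
locker 3 has just one choice, so locker 3 = green.

locker 1=grey, locker 2=brown, locker 3=green, locker 4=orange, locker 5=teal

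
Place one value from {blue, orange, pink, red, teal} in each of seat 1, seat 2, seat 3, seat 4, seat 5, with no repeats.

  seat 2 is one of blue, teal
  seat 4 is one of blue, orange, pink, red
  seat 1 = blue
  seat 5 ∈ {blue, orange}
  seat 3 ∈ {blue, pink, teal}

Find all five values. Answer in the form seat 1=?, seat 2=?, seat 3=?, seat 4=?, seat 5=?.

seat 1=blue, seat 2=teal, seat 3=pink, seat 4=red, seat 5=orange

seat 1's domain is down to {blue}, so seat 1 = blue. Eliminate blue elsewhere: seat 2, seat 3, seat 4, seat 5.
seat 2's domain is down to {teal}, so seat 2 = teal. So seat 3 can't be teal.
seat 3 has just one choice, so seat 3 = pink. Strike pink from seat 4.
seat 5's domain is down to {orange}, so seat 5 = orange. So seat 4 can't be orange.
seat 4 must be red (only option left).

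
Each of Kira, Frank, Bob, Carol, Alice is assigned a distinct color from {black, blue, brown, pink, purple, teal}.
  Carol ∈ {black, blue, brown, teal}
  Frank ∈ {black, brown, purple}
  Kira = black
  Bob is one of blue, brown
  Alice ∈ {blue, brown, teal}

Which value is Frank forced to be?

Kira's domain is down to {black}, so Kira = black. Eliminate black elsewhere: Frank, Carol.
Among the 4 still-open variables, purple fits only Frank (and all 4 values in {blue, brown, purple, teal} must be used), so Frank = purple.

purple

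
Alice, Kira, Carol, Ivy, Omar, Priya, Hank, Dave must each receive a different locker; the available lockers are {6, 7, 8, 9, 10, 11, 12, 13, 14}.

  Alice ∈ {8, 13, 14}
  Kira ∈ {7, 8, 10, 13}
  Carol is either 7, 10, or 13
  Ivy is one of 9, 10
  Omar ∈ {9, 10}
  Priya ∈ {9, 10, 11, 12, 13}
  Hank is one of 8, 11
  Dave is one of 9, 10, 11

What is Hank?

Among the 8 variables, 12 fits only Priya (and all 8 values in {7, 8, 9, 10, 11, 12, 13, 14} must be used), so Priya = 12.
Among the 7 still-open variables, 14 fits only Alice (and all 7 values in {7, 8, 9, 10, 11, 13, 14} must be used), so Alice = 14.
Ivy and Omar share exactly the 2 values {9, 10}; by pigeonhole those values go to them, so strike 9, 10 from Kira, Carol, Dave.
Dave has just one choice, so Dave = 11. Eliminate 11 elsewhere: Hank.
So Hank = 8.

8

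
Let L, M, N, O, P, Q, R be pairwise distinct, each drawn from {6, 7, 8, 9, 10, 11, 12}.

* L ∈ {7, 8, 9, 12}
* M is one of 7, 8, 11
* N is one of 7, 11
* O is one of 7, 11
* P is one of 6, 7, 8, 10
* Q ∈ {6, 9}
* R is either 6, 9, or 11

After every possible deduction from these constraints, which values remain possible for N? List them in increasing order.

7, 11

The 7 variables together cover exactly {6, 7, 8, 9, 10, 11, 12} — 7 values for 7 variables — and 10 appears only in P's list, so P = 10.
The 6 still-open variables draw from only 6 values {6, 7, 8, 9, 11, 12}, so each is used; only L can be 12, hence L = 12.
The 5 still-open variables together cover exactly {6, 7, 8, 9, 11} — 5 values for 5 variables — and 8 appears only in M's list, so M = 8.
The 2 variables N and O are confined to {7, 11}, which locks those values in; drop them from R.
No further eliminations apply; N can still be any of 7, 11.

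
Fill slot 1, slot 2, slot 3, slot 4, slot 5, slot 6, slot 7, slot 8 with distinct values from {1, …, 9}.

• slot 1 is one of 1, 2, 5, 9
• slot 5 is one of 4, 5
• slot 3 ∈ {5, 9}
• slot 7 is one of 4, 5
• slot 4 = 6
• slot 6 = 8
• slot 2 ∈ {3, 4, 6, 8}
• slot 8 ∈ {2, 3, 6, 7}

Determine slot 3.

9

slot 4 must be 6 (only option left). Strike 6 from slot 2, slot 8.
That leaves slot 6 = 8. Remove 8 from slot 2.
slot 5 and slot 7 share exactly the 2 values {4, 5}; by pigeonhole those values go to them, so strike 4, 5 from slot 1, slot 2, slot 3.
So slot 3 = 9.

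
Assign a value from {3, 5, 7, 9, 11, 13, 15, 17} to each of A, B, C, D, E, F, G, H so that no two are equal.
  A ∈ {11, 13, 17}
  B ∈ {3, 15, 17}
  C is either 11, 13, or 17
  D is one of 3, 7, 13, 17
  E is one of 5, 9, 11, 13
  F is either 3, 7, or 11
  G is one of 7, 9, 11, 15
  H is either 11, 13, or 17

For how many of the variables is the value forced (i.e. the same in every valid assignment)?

3

The 8 variables draw from only 8 values {3, 5, 7, 9, 11, 13, 15, 17}, so each is used; only E can be 5, hence E = 5.
Among the 7 still-open variables, 9 fits only G (and all 7 values in {3, 7, 9, 11, 13, 15, 17} must be used), so G = 9.
The 6 still-open variables draw from only 6 values {3, 7, 11, 13, 15, 17}, so each is used; only B can be 15, hence B = 15.
A, C, H share exactly the 3 values {11, 13, 17}; by pigeonhole those values go to them, so strike 11, 13, 17 from D, F.
Determined: B=15, E=5, G=9. The other variables each still have more than one consistent value. That makes 3.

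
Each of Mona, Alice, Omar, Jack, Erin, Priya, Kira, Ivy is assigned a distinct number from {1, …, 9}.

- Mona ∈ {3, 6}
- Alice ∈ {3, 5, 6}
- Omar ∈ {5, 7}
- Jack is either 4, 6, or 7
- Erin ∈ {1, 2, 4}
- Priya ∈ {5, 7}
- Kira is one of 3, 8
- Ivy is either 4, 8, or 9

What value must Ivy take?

Omar and Priya share exactly the 2 values {5, 7}; by pigeonhole those values go to them, so strike 5, 7 from Alice, Jack.
Mona and Alice between them cover only {3, 6} — a naked pair. Remove those values from Jack, Kira.
Jack has just one choice, so Jack = 4. Eliminate 4 elsewhere: Erin, Ivy.
Kira's domain is down to {8}, so Kira = 8. Strike 8 from Ivy.
So Ivy = 9.

9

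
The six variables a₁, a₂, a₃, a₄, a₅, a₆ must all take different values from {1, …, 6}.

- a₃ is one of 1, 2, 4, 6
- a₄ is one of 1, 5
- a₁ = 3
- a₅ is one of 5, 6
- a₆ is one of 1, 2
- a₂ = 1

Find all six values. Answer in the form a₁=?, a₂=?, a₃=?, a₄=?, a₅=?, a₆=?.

a₁'s domain is down to {3}, so a₁ = 3.
That leaves a₂ = 1. So a₃, a₄, a₆ can't be 1.
a₄'s domain is down to {5}, so a₄ = 5. So a₅ can't be 5.
That leaves a₅ = 6. So a₃ can't be 6.
a₆'s domain is down to {2}, so a₆ = 2. Eliminate 2 elsewhere: a₃.
a₃ must be 4 (only option left).

a₁=3, a₂=1, a₃=4, a₄=5, a₅=6, a₆=2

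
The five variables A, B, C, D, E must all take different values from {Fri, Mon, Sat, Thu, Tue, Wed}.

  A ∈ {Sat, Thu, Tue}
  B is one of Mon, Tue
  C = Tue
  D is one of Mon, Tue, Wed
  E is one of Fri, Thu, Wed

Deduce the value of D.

C must be Tue (only option left). Eliminate Tue elsewhere: A, B, D.
B has just one choice, so B = Mon. Eliminate Mon elsewhere: D.
So D = Wed.

Wed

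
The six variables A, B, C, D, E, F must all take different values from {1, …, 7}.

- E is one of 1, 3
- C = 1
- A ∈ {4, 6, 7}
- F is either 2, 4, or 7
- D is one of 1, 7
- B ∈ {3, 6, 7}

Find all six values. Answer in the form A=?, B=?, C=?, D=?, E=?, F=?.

C has just one choice, so C = 1. So D, E can't be 1.
D's domain is down to {7}, so D = 7. So A, B, F can't be 7.
E's domain is down to {3}, so E = 3. So B can't be 3.
B must be 6 (only option left). Remove 6 from A.
A has just one choice, so A = 4. Eliminate 4 elsewhere: F.
F's domain is down to {2}, so F = 2.

A=4, B=6, C=1, D=7, E=3, F=2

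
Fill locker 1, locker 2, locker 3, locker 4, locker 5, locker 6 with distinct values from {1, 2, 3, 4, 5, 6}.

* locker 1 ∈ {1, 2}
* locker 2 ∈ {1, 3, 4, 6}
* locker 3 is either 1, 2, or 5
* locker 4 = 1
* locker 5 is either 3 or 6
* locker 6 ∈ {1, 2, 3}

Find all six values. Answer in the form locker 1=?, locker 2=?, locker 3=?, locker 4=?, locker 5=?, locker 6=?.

locker 1=2, locker 2=4, locker 3=5, locker 4=1, locker 5=6, locker 6=3

locker 4's domain is down to {1}, so locker 4 = 1. So locker 1, locker 2, locker 3, locker 6 can't be 1.
locker 1 has just one choice, so locker 1 = 2. So locker 3, locker 6 can't be 2.
That leaves locker 3 = 5.
That leaves locker 6 = 3. So locker 2, locker 5 can't be 3.
locker 5's domain is down to {6}, so locker 5 = 6. Remove 6 from locker 2.
That leaves locker 2 = 4.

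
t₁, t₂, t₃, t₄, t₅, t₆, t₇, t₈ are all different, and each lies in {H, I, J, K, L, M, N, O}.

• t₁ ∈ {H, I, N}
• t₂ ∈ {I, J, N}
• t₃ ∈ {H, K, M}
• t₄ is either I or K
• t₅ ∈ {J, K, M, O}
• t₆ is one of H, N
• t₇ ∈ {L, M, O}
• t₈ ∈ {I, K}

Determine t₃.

The 8 variables draw from only 8 values {H, I, J, K, L, M, N, O}, so each is used; only t₇ can be L, hence t₇ = L.
Among the 7 still-open variables, O fits only t₅ (and all 7 values in {H, I, J, K, M, N, O} must be used), so t₅ = O.
The 6 still-open variables together cover exactly {H, I, J, K, M, N} — 6 values for 6 variables — and J appears only in t₂'s list, so t₂ = J.
Among the 5 still-open variables, M fits only t₃ (and all 5 values in {H, I, K, M, N} must be used), so t₃ = M.

M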